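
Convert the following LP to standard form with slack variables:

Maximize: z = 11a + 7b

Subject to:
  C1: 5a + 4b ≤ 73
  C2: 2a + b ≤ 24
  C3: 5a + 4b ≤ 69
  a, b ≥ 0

max z = 11a + 7b

s.t.
  5a + 4b + s1 = 73
  2a + b + s2 = 24
  5a + 4b + s3 = 69
  a, b, s1, s2, s3 ≥ 0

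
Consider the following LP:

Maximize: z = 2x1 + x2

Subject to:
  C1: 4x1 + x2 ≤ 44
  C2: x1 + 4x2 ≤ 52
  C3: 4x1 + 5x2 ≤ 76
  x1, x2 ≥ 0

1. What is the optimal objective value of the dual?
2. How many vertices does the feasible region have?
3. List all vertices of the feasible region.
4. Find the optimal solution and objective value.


1. 26
2. 5
3. (0, 0), (11, 0), (9, 8), (4, 12), (0, 13)
4. x1 = 9, x2 = 8, z = 26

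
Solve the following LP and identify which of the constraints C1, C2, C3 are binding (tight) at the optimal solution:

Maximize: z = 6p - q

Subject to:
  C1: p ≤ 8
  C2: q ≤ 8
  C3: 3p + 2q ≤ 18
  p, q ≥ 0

At p = 6, q = 0, compute slack b - a·x for each constraint:
  C1: 8 − 6 = 2  (slack)
  C2: 8 − 0 = 8  (slack)
  C3: 18 − 18 = 0  (binding)

Optimal: p = 6, q = 0
Binding: C3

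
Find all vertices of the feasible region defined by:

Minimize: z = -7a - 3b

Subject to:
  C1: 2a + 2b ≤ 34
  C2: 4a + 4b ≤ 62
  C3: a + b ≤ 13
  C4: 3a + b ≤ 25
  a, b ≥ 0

(0, 0), (8.333, 0), (6, 7), (0, 13)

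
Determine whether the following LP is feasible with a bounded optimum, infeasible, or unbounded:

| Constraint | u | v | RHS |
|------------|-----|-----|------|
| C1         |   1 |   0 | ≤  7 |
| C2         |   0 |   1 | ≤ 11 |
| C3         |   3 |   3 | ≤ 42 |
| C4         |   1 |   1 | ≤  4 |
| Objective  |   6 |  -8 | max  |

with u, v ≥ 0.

Feasible with a bounded optimal solution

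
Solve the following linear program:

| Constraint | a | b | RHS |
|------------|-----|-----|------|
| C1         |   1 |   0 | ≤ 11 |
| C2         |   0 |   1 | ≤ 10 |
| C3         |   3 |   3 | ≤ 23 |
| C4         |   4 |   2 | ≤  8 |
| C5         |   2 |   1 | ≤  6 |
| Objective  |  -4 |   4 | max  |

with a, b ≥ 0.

Evaluate the objective at each vertex of the feasible region:
  z(0, 0) = 0
  z(2, 0) = -8
  z(0, 4) = 16  ←
The maximum is at a = 0, b = 4.

a = 0, b = 4, z = 16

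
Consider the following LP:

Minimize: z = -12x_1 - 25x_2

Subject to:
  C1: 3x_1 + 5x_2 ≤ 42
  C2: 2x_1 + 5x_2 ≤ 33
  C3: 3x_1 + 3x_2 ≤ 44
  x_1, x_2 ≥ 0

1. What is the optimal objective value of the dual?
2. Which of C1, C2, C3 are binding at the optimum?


1. -183
2. C1, C2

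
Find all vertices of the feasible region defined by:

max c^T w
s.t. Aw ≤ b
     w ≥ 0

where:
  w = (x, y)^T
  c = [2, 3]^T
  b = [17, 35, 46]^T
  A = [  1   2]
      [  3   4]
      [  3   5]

(0, 0), (11.67, 0), (1, 8), (0, 8.5)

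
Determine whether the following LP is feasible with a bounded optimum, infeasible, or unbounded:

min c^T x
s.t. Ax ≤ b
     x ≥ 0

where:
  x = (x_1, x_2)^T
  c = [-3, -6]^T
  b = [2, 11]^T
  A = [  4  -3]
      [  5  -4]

Unbounded (objective can decrease without bound)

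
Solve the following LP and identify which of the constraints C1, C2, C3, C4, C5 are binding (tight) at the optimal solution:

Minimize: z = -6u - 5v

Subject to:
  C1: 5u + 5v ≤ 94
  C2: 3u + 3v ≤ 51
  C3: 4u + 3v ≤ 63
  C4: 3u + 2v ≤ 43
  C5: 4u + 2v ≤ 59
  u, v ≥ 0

At u = 9, v = 8, compute slack b - a·x for each constraint:
  C1: 94 − 85 = 9  (slack)
  C2: 51 − 51 = 0  (binding)
  C3: 63 − 60 = 3  (slack)
  C4: 43 − 43 = 0  (binding)
  C5: 59 − 52 = 7  (slack)

Optimal: u = 9, v = 8
Binding: C2, C4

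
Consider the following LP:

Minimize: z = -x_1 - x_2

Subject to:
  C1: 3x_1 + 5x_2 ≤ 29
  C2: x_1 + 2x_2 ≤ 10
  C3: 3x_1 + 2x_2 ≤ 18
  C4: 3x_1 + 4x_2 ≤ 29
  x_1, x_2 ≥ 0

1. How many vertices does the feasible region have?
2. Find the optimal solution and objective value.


1. 4
2. x_1 = 4, x_2 = 3, z = -7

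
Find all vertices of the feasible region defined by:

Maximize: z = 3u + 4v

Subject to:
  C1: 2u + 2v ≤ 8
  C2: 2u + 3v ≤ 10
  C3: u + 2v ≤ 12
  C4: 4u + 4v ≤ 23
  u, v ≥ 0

(0, 0), (4, 0), (2, 2), (0, 3.333)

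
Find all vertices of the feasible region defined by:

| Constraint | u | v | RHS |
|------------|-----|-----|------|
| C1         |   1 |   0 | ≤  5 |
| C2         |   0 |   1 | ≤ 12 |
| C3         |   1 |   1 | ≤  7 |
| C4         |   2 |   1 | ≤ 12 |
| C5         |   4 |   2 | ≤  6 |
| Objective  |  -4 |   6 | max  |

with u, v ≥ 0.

(0, 0), (1.5, 0), (0, 3)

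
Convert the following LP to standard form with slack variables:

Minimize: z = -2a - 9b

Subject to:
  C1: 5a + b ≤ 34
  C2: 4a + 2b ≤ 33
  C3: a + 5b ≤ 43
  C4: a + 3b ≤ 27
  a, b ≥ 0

min z = -2a - 9b

s.t.
  5a + b + s1 = 34
  4a + 2b + s2 = 33
  a + 5b + s3 = 43
  a + 3b + s4 = 27
  a, b, s1, s2, s3, s4 ≥ 0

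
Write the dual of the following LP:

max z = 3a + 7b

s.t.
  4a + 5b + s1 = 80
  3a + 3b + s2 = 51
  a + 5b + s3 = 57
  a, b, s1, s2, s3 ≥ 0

Primal max cᵀx s.t. Ax ≤ b, x ≥ 0  →  Dual min bᵀy s.t. Aᵀy ≥ c, y ≥ 0.

Minimize: z = 80y1 + 51y2 + 57y3

Subject to:
  4y1 + 3y2 + y3 ≥ 3
  5y1 + 3y2 + 5y3 ≥ 7
  y1, y2, y3 ≥ 0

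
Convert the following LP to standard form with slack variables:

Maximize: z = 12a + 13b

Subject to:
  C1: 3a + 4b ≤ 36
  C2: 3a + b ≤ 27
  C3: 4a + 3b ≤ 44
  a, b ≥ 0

max z = 12a + 13b

s.t.
  3a + 4b + s1 = 36
  3a + b + s2 = 27
  4a + 3b + s3 = 44
  a, b, s1, s2, s3 ≥ 0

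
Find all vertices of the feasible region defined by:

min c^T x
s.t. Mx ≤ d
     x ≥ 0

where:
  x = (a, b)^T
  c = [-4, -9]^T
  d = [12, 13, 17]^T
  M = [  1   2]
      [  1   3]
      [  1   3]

(0, 0), (12, 0), (10, 1), (0, 4.333)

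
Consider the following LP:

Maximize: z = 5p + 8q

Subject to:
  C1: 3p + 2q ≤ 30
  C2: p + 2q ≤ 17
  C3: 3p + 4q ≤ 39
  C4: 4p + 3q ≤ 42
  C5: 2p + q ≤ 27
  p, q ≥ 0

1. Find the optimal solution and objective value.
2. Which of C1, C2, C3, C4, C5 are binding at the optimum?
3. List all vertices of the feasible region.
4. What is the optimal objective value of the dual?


1. p = 5, q = 6, z = 73
2. C2, C3
3. (0, 0), (10, 0), (7, 4.5), (5, 6), (0, 8.5)
4. 73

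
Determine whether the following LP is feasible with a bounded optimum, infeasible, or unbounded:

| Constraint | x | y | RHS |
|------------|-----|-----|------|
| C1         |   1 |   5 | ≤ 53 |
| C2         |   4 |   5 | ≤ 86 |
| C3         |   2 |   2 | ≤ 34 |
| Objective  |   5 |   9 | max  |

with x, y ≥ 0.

Feasible with a bounded optimal solution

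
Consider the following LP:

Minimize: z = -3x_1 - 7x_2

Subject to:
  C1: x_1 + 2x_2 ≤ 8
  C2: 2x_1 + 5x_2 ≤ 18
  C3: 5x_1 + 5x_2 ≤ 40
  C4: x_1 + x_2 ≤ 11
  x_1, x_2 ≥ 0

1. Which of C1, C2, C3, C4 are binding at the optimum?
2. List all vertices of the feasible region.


1. C1, C2
2. (0, 0), (8, 0), (4, 2), (0, 3.6)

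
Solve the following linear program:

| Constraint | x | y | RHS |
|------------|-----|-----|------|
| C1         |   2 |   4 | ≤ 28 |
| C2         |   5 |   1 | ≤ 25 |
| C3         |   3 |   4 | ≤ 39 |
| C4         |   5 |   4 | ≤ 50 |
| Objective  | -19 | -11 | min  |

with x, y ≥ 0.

Evaluate the objective at each vertex of the feasible region:
  z(0, 0) = 0
  z(5, 0) = -95
  z(4, 5) = -131  ←
  z(0, 7) = -77
The minimum is at x = 4, y = 5.

x = 4, y = 5, z = -131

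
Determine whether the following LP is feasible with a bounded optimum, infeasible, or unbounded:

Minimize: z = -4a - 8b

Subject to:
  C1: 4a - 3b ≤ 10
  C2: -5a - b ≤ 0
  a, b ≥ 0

Unbounded (objective can decrease without bound)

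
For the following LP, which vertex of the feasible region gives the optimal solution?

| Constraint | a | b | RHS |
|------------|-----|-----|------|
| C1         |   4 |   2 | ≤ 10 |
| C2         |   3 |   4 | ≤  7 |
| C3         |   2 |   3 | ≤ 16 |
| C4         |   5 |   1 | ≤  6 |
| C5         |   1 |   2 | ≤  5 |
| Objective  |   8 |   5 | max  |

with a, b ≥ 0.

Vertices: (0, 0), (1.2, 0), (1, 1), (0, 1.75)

Evaluate the objective at each vertex of the feasible region:
  z(0, 0) = 0
  z(1.2, 0) = 9.6
  z(1, 1) = 13  ←
  z(0, 1.75) = 8.75
The maximum is at a = 1, b = 1.

(1, 1)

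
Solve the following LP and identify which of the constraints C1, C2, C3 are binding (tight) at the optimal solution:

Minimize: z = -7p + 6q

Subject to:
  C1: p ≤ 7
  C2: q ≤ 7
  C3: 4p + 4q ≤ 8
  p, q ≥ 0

At p = 2, q = 0, compute slack b - a·x for each constraint:
  C1: 7 − 2 = 5  (slack)
  C2: 7 − 0 = 7  (slack)
  C3: 8 − 8 = 0  (binding)

Optimal: p = 2, q = 0
Binding: C3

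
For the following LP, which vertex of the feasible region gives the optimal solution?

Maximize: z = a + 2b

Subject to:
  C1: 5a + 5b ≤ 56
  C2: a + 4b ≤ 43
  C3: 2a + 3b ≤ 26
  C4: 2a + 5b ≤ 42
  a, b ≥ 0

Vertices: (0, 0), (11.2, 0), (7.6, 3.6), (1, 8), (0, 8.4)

Evaluate the objective at each vertex of the feasible region:
  z(0, 0) = 0
  z(11.2, 0) = 11.2
  z(7.6, 3.6) = 14.8
  z(1, 8) = 17  ←
  z(0, 8.4) = 16.8
The maximum is at a = 1, b = 8.

(1, 8)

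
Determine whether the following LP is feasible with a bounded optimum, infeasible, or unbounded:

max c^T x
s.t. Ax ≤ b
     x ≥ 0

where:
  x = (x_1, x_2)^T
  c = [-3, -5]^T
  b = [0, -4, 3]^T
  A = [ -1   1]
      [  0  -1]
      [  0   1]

Infeasible (no feasible solution exists)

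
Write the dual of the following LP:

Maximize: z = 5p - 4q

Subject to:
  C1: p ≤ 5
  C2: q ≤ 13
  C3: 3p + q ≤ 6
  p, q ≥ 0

Primal max cᵀx s.t. Ax ≤ b, x ≥ 0  →  Dual min bᵀy s.t. Aᵀy ≥ c, y ≥ 0.

Minimize: z = 5y1 + 13y2 + 6y3

Subject to:
  y1 + 3y3 ≥ 5
  y2 + y3 ≥ -4
  y1, y2, y3 ≥ 0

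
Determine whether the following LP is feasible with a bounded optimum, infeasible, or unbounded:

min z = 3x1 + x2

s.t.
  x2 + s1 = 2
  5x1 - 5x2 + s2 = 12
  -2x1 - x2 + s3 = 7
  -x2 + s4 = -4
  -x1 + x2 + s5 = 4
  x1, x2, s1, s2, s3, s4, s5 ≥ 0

Infeasible (no feasible solution exists)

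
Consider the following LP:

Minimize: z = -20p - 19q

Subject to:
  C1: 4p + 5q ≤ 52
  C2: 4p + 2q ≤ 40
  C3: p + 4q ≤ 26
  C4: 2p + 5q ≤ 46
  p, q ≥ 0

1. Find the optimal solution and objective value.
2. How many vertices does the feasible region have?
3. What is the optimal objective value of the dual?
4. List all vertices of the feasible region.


1. p = 8, q = 4, z = -236
2. 5
3. -236
4. (0, 0), (10, 0), (8, 4), (7.091, 4.727), (0, 6.5)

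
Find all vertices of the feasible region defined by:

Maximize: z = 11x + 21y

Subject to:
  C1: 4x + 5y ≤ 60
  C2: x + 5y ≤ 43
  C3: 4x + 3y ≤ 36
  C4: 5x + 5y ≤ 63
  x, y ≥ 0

(0, 0), (9, 0), (3, 8), (0, 8.6)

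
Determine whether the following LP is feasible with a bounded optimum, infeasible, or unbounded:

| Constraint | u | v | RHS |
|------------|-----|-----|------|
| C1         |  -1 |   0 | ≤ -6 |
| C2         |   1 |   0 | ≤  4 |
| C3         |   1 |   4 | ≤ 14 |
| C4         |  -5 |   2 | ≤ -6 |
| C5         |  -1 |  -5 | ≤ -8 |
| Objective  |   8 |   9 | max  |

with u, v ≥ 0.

Infeasible (no feasible solution exists)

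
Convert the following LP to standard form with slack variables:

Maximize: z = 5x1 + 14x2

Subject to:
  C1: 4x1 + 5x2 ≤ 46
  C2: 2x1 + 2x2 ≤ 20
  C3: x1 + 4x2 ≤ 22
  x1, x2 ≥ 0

max z = 5x1 + 14x2

s.t.
  4x1 + 5x2 + s1 = 46
  2x1 + 2x2 + s2 = 20
  x1 + 4x2 + s3 = 22
  x1, x2, s1, s2, s3 ≥ 0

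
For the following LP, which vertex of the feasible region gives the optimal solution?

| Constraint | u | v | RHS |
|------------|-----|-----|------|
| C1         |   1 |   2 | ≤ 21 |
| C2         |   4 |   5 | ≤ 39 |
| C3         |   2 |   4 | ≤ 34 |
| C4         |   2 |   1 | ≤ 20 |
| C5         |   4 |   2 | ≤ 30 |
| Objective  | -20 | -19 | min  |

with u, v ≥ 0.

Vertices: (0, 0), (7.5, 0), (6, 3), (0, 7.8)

Evaluate the objective at each vertex of the feasible region:
  z(0, 0) = 0
  z(7.5, 0) = -150
  z(6, 3) = -177  ←
  z(0, 7.8) = -148.2
The minimum is at u = 6, v = 3.

(6, 3)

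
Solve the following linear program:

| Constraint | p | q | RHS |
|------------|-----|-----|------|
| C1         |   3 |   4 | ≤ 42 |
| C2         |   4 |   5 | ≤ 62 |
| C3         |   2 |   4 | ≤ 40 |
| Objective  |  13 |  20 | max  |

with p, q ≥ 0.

Evaluate the objective at each vertex of the feasible region:
  z(0, 0) = 0
  z(14, 0) = 182
  z(2, 9) = 206  ←
  z(0, 10) = 200
The maximum is at p = 2, q = 9.

p = 2, q = 9, z = 206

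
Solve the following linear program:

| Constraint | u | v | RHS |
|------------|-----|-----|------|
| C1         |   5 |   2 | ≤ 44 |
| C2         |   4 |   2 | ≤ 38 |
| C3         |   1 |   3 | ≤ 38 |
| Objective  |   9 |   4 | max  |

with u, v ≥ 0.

Evaluate the objective at each vertex of the feasible region:
  z(0, 0) = 0
  z(8.8, 0) = 79.2
  z(6, 7) = 82  ←
  z(3.8, 11.4) = 79.8
  z(0, 12.67) = 50.67
The maximum is at u = 6, v = 7.

u = 6, v = 7, z = 82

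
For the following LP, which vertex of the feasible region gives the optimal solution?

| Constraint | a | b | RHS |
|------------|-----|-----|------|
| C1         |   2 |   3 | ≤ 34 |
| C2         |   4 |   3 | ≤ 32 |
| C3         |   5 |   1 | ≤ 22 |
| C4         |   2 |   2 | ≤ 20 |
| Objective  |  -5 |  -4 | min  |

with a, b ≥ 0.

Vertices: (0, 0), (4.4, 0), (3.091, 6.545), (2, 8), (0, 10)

Evaluate the objective at each vertex of the feasible region:
  z(0, 0) = 0
  z(4.4, 0) = -22
  z(3.091, 6.545) = -41.64
  z(2, 8) = -42  ←
  z(0, 10) = -40
The minimum is at a = 2, b = 8.

(2, 8)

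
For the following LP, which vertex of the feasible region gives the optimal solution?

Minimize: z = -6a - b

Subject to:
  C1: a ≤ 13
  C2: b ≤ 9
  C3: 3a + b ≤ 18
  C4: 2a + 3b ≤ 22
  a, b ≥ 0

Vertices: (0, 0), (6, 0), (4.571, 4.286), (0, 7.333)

Evaluate the objective at each vertex of the feasible region:
  z(0, 0) = 0
  z(6, 0) = -36  ←
  z(4.571, 4.286) = -31.71
  z(0, 7.333) = -7.333
The minimum is at a = 6, b = 0.

(6, 0)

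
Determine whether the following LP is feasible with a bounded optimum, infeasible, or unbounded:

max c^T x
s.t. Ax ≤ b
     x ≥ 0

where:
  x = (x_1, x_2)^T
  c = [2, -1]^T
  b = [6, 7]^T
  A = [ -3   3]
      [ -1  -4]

Unbounded (objective can increase without bound)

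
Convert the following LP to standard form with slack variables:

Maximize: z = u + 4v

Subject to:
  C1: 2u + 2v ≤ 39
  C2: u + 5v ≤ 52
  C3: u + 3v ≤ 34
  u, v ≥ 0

max z = u + 4v

s.t.
  2u + 2v + s1 = 39
  u + 5v + s2 = 52
  u + 3v + s3 = 34
  u, v, s1, s2, s3 ≥ 0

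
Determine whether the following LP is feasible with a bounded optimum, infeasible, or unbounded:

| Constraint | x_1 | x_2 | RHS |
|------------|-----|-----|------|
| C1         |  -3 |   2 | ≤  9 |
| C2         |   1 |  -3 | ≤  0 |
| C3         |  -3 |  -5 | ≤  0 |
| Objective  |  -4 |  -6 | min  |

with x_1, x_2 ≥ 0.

Unbounded (objective can decrease without bound)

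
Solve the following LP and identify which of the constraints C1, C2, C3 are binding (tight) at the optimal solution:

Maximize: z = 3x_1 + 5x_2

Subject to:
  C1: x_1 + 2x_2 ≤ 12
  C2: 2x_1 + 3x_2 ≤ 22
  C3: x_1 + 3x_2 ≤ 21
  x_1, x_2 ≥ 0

At x_1 = 8, x_2 = 2, compute slack b - a·x for each constraint:
  C1: 12 − 12 = 0  (binding)
  C2: 22 − 22 = 0  (binding)
  C3: 21 − 14 = 7  (slack)

Optimal: x_1 = 8, x_2 = 2
Binding: C1, C2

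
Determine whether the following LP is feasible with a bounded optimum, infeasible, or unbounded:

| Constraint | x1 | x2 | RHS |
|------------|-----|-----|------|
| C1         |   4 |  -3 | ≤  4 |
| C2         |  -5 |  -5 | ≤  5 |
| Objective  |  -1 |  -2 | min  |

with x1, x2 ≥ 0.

Unbounded (objective can decrease without bound)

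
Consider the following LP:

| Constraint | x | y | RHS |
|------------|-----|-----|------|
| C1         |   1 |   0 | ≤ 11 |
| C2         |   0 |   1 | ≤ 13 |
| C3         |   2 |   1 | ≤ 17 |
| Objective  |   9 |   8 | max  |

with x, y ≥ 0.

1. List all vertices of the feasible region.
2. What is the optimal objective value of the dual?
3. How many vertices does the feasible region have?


1. (0, 0), (8.5, 0), (2, 13), (0, 13)
2. 122
3. 4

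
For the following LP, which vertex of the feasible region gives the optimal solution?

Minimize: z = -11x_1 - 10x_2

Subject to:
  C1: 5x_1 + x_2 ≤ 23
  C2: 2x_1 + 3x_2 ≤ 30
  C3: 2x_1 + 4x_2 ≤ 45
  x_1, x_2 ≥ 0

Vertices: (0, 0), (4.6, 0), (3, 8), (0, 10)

Evaluate the objective at each vertex of the feasible region:
  z(0, 0) = 0
  z(4.6, 0) = -50.6
  z(3, 8) = -113  ←
  z(0, 10) = -100
The minimum is at x_1 = 3, x_2 = 8.

(3, 8)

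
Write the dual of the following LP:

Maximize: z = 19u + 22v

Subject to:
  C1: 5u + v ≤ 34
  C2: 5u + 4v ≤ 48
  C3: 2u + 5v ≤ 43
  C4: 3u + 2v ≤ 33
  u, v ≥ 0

Primal max cᵀx s.t. Ax ≤ b, x ≥ 0  →  Dual min bᵀy s.t. Aᵀy ≥ c, y ≥ 0.

Minimize: z = 34y1 + 48y2 + 43y3 + 33y4

Subject to:
  5y1 + 5y2 + 2y3 + 3y4 ≥ 19
  y1 + 4y2 + 5y3 + 2y4 ≥ 22
  y1, y2, y3, y4 ≥ 0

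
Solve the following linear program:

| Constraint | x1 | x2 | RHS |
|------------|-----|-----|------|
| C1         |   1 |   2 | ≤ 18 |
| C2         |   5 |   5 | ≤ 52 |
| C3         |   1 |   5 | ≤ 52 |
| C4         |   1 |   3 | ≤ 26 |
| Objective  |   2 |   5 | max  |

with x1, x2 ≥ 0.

Evaluate the objective at each vertex of the feasible region:
  z(0, 0) = 0
  z(10.4, 0) = 20.8
  z(2.8, 7.6) = 43.6
  z(2, 8) = 44  ←
  z(0, 8.667) = 43.33
The maximum is at x1 = 2, x2 = 8.

x1 = 2, x2 = 8, z = 44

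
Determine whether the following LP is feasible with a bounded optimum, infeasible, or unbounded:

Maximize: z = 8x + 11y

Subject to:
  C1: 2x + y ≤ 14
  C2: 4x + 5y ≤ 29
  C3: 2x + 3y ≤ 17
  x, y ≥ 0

Feasible with a bounded optimal solution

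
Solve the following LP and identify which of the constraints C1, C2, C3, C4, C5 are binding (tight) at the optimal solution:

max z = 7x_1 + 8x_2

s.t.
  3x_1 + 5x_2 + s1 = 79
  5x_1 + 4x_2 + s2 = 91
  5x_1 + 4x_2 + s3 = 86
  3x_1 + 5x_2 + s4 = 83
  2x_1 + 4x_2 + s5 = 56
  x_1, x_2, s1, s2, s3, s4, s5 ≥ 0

At x_1 = 10, x_2 = 9, compute slack b - a·x for each constraint:
  C1: 79 − 75 = 4  (slack)
  C2: 91 − 86 = 5  (slack)
  C3: 86 − 86 = 0  (binding)
  C4: 83 − 75 = 8  (slack)
  C5: 56 − 56 = 0  (binding)

Optimal: x_1 = 10, x_2 = 9
Binding: C3, C5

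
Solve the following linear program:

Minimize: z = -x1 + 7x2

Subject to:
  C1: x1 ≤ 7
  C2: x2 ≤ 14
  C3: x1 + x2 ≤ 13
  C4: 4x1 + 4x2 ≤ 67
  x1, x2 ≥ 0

Evaluate the objective at each vertex of the feasible region:
  z(0, 0) = 0
  z(7, 0) = -7  ←
  z(7, 6) = 35
  z(0, 13) = 91
The minimum is at x1 = 7, x2 = 0.

x1 = 7, x2 = 0, z = -7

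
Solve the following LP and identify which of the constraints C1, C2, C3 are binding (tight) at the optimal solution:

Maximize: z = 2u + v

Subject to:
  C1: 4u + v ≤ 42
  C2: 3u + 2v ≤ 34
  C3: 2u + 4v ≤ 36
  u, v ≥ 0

At u = 10, v = 2, compute slack b - a·x for each constraint:
  C1: 42 − 42 = 0  (binding)
  C2: 34 − 34 = 0  (binding)
  C3: 36 − 28 = 8  (slack)

Optimal: u = 10, v = 2
Binding: C1, C2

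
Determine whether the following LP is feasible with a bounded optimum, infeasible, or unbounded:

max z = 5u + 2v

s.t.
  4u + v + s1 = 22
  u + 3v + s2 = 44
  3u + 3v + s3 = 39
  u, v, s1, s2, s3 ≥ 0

Feasible with a bounded optimal solution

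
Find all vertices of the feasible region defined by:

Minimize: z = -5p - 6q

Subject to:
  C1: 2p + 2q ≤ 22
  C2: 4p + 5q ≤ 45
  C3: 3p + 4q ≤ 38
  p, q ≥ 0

(0, 0), (11, 0), (10, 1), (0, 9)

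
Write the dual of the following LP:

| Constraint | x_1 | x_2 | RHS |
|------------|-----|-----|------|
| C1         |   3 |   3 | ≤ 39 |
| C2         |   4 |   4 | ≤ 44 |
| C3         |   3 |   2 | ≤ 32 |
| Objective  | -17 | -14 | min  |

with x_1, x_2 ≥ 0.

Primal min cᵀx s.t. Ax ≤ b, x ≥ 0  →  Dual max −bᵀy s.t. Aᵀy ≥ −c, y ≥ 0.

Maximize: z = -39y1 - 44y2 - 32y3

Subject to:
  3y1 + 4y2 + 3y3 ≥ 17
  3y1 + 4y2 + 2y3 ≥ 14
  y1, y2, y3 ≥ 0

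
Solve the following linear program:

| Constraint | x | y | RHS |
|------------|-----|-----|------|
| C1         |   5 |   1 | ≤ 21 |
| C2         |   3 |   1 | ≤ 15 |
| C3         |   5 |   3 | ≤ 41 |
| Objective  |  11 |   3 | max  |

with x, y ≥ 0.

Evaluate the objective at each vertex of the feasible region:
  z(0, 0) = 0
  z(4.2, 0) = 46.2
  z(3, 6) = 51  ←
  z(1, 12) = 47
  z(0, 13.67) = 41
The maximum is at x = 3, y = 6.

x = 3, y = 6, z = 51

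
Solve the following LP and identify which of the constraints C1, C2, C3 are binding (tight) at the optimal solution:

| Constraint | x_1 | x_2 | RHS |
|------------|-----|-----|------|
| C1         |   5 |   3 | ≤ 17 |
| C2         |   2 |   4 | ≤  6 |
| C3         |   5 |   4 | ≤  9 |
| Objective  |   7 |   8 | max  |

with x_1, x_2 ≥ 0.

At x_1 = 1, x_2 = 1, compute slack b - a·x for each constraint:
  C1: 17 − 8 = 9  (slack)
  C2: 6 − 6 = 0  (binding)
  C3: 9 − 9 = 0  (binding)

Optimal: x_1 = 1, x_2 = 1
Binding: C2, C3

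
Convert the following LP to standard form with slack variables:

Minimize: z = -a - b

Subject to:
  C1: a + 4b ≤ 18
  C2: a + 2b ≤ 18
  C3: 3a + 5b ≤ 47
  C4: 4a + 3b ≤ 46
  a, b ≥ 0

min z = -a - b

s.t.
  a + 4b + s1 = 18
  a + 2b + s2 = 18
  3a + 5b + s3 = 47
  4a + 3b + s4 = 46
  a, b, s1, s2, s3, s4 ≥ 0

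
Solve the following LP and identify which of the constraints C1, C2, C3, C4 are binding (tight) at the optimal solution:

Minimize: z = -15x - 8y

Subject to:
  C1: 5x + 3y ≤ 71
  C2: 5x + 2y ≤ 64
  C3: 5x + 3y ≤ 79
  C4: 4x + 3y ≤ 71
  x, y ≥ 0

At x = 10, y = 7, compute slack b - a·x for each constraint:
  C1: 71 − 71 = 0  (binding)
  C2: 64 − 64 = 0  (binding)
  C3: 79 − 71 = 8  (slack)
  C4: 71 − 61 = 10  (slack)

Optimal: x = 10, y = 7
Binding: C1, C2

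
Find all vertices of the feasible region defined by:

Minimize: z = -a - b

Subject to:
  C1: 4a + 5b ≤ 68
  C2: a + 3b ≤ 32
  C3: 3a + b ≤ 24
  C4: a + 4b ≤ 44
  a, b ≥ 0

(0, 0), (8, 0), (5, 9), (0, 10.67)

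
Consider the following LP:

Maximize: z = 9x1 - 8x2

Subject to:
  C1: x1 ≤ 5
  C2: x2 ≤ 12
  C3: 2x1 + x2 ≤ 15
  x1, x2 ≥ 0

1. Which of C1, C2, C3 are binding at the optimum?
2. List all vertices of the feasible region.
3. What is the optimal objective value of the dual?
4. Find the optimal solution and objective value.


1. C1
2. (0, 0), (5, 0), (5, 5), (1.5, 12), (0, 12)
3. 45
4. x1 = 5, x2 = 0, z = 45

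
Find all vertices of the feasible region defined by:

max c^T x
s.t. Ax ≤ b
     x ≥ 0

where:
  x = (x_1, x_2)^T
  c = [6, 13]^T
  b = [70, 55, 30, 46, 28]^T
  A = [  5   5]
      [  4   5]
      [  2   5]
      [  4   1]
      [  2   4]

(0, 0), (11.5, 0), (11.14, 1.429), (10, 2), (0, 6)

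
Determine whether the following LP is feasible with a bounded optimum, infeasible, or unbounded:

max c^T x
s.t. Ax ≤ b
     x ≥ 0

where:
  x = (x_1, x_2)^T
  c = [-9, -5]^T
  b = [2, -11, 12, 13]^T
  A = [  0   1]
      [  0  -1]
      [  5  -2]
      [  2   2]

Infeasible (no feasible solution exists)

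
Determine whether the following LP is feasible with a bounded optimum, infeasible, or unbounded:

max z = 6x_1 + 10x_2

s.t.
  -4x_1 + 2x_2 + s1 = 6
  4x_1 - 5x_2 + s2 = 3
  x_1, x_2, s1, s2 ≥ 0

Unbounded (objective can increase without bound)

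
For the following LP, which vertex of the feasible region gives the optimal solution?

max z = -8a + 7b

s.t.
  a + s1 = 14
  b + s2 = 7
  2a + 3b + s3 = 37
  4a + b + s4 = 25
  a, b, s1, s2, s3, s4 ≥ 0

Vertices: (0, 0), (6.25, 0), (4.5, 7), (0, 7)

Evaluate the objective at each vertex of the feasible region:
  z(0, 0) = 0
  z(6.25, 0) = -50
  z(4.5, 7) = 13
  z(0, 7) = 49  ←
The maximum is at a = 0, b = 7.

(0, 7)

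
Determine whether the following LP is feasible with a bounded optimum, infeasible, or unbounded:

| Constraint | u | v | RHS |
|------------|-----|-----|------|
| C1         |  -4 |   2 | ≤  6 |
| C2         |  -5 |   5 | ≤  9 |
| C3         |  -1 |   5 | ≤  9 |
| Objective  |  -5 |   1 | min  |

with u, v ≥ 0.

Unbounded (objective can decrease without bound)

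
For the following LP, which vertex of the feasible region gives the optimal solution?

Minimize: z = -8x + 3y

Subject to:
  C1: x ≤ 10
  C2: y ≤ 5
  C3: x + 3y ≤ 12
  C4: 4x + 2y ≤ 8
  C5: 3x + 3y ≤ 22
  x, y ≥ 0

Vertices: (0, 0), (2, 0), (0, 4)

Evaluate the objective at each vertex of the feasible region:
  z(0, 0) = 0
  z(2, 0) = -16  ←
  z(0, 4) = 12
The minimum is at x = 2, y = 0.

(2, 0)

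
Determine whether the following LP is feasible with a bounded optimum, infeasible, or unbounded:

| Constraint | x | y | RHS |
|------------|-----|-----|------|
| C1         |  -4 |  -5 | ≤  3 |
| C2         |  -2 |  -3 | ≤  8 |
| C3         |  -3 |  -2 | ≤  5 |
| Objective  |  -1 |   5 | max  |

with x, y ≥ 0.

Unbounded (objective can increase without bound)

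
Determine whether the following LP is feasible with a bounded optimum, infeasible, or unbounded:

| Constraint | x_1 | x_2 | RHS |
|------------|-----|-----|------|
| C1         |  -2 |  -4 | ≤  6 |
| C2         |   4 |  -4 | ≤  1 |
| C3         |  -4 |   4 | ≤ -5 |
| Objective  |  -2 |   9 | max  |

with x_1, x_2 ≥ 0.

Infeasible (no feasible solution exists)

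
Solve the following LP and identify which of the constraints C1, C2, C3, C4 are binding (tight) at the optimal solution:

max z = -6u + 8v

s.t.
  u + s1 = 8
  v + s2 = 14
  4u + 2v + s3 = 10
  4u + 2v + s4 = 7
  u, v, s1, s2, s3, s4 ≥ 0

At u = 0, v = 3.5, compute slack b - a·x for each constraint:
  C1: 8 − 0 = 8  (slack)
  C2: 14 − 3.5 = 10.5  (slack)
  C3: 10 − 7 = 3  (slack)
  C4: 7 − 7 = 0  (binding)

Optimal: u = 0, v = 3.5
Binding: C4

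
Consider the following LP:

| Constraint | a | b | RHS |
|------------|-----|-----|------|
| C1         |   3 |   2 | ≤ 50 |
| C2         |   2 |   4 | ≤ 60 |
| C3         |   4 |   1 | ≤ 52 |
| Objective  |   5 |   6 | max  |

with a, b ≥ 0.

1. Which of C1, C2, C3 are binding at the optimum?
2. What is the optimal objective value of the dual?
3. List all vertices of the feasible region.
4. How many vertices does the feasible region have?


1. C1, C2
2. 110
3. (0, 0), (13, 0), (10.8, 8.8), (10, 10), (0, 15)
4. 5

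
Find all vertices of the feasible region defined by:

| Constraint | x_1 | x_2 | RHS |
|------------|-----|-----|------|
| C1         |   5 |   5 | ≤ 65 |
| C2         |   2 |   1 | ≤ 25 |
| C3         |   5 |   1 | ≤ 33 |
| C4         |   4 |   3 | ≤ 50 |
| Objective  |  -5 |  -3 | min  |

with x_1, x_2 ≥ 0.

(0, 0), (6.6, 0), (5, 8), (0, 13)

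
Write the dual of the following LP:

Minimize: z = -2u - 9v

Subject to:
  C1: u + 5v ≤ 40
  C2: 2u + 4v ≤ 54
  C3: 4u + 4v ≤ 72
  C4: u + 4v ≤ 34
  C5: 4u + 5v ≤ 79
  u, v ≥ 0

Primal min cᵀx s.t. Ax ≤ b, x ≥ 0  →  Dual max −bᵀy s.t. Aᵀy ≥ −c, y ≥ 0.

Maximize: z = -40y1 - 54y2 - 72y3 - 34y4 - 79y5

Subject to:
  y1 + 2y2 + 4y3 + y4 + 4y5 ≥ 2
  5y1 + 4y2 + 4y3 + 4y4 + 5y5 ≥ 9
  y1, y2, y3, y4, y5 ≥ 0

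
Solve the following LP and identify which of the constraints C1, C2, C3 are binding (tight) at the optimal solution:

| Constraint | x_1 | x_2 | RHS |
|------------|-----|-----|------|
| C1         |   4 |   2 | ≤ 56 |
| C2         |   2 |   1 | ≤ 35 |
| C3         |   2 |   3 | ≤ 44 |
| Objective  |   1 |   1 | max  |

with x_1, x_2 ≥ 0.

At x_1 = 10, x_2 = 8, compute slack b - a·x for each constraint:
  C1: 56 − 56 = 0  (binding)
  C2: 35 − 28 = 7  (slack)
  C3: 44 − 44 = 0  (binding)

Optimal: x_1 = 10, x_2 = 8
Binding: C1, C3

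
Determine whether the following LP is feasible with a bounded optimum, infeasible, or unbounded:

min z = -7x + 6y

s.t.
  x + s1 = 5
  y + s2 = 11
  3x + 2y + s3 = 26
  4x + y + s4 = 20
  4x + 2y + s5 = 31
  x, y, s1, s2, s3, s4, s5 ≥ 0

Feasible with a bounded optimal solution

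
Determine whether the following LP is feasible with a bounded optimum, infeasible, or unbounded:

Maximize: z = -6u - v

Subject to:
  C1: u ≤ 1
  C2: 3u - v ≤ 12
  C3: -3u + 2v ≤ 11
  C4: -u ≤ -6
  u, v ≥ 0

Infeasible (no feasible solution exists)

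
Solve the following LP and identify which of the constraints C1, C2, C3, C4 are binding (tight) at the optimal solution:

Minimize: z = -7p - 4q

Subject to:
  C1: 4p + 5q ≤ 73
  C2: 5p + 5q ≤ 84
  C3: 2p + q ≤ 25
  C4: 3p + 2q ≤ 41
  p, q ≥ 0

At p = 9, q = 7, compute slack b - a·x for each constraint:
  C1: 73 − 71 = 2  (slack)
  C2: 84 − 80 = 4  (slack)
  C3: 25 − 25 = 0  (binding)
  C4: 41 − 41 = 0  (binding)

Optimal: p = 9, q = 7
Binding: C3, C4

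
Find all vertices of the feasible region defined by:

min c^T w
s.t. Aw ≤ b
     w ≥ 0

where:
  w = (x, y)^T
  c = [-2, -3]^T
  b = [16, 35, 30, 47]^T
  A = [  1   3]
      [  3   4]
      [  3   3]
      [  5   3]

(0, 0), (9.4, 0), (8.5, 1.5), (7, 3), (0, 5.333)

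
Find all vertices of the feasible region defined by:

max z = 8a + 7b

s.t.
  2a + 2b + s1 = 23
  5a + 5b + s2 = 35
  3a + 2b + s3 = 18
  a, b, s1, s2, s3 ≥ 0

(0, 0), (6, 0), (4, 3), (0, 7)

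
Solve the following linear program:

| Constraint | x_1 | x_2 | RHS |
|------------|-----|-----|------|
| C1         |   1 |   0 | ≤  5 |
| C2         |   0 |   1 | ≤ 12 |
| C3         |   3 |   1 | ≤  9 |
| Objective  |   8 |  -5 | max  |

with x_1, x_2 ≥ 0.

Evaluate the objective at each vertex of the feasible region:
  z(0, 0) = 0
  z(3, 0) = 24  ←
  z(0, 9) = -45
The maximum is at x_1 = 3, x_2 = 0.

x_1 = 3, x_2 = 0, z = 24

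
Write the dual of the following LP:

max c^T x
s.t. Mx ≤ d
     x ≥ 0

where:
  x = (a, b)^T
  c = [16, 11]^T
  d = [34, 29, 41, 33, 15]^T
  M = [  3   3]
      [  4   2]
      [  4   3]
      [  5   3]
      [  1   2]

Primal max cᵀx s.t. Ax ≤ b, x ≥ 0  →  Dual min bᵀy s.t. Aᵀy ≥ c, y ≥ 0.

Minimize: z = 34y1 + 29y2 + 41y3 + 33y4 + 15y5

Subject to:
  3y1 + 4y2 + 4y3 + 5y4 + y5 ≥ 16
  3y1 + 2y2 + 3y3 + 3y4 + 2y5 ≥ 11
  y1, y2, y3, y4, y5 ≥ 0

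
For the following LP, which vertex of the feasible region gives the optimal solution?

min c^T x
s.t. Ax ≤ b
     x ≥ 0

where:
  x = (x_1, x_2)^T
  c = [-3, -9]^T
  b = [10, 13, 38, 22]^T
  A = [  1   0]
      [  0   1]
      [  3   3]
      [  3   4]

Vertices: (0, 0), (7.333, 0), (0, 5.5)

Evaluate the objective at each vertex of the feasible region:
  z(0, 0) = 0
  z(7.333, 0) = -22
  z(0, 5.5) = -49.5  ←
The minimum is at x_1 = 0, x_2 = 5.5.

(0, 5.5)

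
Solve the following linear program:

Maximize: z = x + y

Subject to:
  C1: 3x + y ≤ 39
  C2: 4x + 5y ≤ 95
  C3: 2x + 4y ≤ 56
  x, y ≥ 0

Evaluate the objective at each vertex of the feasible region:
  z(0, 0) = 0
  z(13, 0) = 13
  z(10, 9) = 19  ←
  z(0, 14) = 14
The maximum is at x = 10, y = 9.

x = 10, y = 9, z = 19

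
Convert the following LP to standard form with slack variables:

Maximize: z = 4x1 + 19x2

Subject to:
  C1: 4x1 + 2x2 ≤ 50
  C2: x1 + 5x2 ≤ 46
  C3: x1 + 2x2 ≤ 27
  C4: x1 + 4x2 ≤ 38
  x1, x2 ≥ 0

max z = 4x1 + 19x2

s.t.
  4x1 + 2x2 + s1 = 50
  x1 + 5x2 + s2 = 46
  x1 + 2x2 + s3 = 27
  x1 + 4x2 + s4 = 38
  x1, x2, s1, s2, s3, s4 ≥ 0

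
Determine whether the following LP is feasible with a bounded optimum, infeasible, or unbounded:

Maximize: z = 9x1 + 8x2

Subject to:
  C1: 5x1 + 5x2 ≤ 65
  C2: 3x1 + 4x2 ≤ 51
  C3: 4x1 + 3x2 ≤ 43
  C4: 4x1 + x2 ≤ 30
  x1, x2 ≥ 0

Feasible with a bounded optimal solution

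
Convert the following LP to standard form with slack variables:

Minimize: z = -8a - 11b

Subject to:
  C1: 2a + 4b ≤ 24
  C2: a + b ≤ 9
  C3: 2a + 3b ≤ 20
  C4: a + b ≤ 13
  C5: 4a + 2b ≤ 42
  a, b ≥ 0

min z = -8a - 11b

s.t.
  2a + 4b + s1 = 24
  a + b + s2 = 9
  2a + 3b + s3 = 20
  a + b + s4 = 13
  4a + 2b + s5 = 42
  a, b, s1, s2, s3, s4, s5 ≥ 0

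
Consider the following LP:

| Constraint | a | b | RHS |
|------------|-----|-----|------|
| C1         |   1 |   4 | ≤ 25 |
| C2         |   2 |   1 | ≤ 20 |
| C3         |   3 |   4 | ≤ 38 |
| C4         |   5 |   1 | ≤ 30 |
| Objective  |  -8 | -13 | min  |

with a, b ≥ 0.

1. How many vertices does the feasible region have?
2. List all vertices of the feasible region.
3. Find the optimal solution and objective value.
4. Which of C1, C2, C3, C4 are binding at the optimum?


1. 4
2. (0, 0), (6, 0), (5, 5), (0, 6.25)
3. a = 5, b = 5, z = -105
4. C1, C4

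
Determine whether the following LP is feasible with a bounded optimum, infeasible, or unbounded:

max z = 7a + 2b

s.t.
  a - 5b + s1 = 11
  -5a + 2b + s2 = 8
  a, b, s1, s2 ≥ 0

Unbounded (objective can increase without bound)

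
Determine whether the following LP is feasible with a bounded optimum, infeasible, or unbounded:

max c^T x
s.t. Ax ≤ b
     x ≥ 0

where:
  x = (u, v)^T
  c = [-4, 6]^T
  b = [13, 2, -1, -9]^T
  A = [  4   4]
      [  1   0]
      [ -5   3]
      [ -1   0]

Infeasible (no feasible solution exists)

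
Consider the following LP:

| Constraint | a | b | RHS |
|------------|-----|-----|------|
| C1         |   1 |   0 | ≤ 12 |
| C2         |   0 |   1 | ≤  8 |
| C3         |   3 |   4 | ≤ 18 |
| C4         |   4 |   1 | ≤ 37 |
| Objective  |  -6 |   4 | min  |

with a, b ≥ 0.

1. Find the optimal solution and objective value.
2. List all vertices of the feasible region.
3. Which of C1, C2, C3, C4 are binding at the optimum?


1. a = 6, b = 0, z = -36
2. (0, 0), (6, 0), (0, 4.5)
3. C3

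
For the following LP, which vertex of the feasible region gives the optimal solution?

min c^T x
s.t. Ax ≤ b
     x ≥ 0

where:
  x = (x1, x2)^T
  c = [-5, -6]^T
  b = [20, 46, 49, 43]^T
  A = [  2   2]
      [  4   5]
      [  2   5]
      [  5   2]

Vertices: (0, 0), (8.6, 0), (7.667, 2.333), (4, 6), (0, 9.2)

Evaluate the objective at each vertex of the feasible region:
  z(0, 0) = 0
  z(8.6, 0) = -43
  z(7.667, 2.333) = -52.33
  z(4, 6) = -56  ←
  z(0, 9.2) = -55.2
The minimum is at x1 = 4, x2 = 6.

(4, 6)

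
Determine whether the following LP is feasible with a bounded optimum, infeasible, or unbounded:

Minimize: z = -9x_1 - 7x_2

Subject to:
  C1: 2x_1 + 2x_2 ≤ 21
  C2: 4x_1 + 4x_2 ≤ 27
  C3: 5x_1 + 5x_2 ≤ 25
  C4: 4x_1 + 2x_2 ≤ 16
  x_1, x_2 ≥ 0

Feasible with a bounded optimal solution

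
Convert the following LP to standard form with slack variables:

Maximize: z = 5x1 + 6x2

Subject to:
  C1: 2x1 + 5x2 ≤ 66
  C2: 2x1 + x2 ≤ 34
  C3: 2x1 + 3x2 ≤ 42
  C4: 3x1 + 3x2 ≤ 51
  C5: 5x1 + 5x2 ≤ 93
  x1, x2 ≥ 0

max z = 5x1 + 6x2

s.t.
  2x1 + 5x2 + s1 = 66
  2x1 + x2 + s2 = 34
  2x1 + 3x2 + s3 = 42
  3x1 + 3x2 + s4 = 51
  5x1 + 5x2 + s5 = 93
  x1, x2, s1, s2, s3, s4, s5 ≥ 0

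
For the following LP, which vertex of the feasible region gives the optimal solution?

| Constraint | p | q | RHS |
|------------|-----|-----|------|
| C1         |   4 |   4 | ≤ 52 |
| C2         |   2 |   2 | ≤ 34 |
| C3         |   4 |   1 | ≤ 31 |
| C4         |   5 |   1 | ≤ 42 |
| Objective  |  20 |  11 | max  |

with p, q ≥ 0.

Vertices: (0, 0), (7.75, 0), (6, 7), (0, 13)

Evaluate the objective at each vertex of the feasible region:
  z(0, 0) = 0
  z(7.75, 0) = 155
  z(6, 7) = 197  ←
  z(0, 13) = 143
The maximum is at p = 6, q = 7.

(6, 7)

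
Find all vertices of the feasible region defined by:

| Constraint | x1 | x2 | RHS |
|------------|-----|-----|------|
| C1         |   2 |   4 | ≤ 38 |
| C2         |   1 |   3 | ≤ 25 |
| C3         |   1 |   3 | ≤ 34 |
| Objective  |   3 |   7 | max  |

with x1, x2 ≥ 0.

(0, 0), (19, 0), (7, 6), (0, 8.333)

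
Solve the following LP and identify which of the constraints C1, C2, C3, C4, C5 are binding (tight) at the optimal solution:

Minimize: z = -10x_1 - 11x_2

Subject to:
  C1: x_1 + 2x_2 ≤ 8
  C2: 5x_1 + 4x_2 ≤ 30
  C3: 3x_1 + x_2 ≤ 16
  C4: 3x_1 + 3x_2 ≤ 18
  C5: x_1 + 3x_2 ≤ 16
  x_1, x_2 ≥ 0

At x_1 = 4, x_2 = 2, compute slack b - a·x for each constraint:
  C1: 8 − 8 = 0  (binding)
  C2: 30 − 28 = 2  (slack)
  C3: 16 − 14 = 2  (slack)
  C4: 18 − 18 = 0  (binding)
  C5: 16 − 10 = 6  (slack)

Optimal: x_1 = 4, x_2 = 2
Binding: C1, C4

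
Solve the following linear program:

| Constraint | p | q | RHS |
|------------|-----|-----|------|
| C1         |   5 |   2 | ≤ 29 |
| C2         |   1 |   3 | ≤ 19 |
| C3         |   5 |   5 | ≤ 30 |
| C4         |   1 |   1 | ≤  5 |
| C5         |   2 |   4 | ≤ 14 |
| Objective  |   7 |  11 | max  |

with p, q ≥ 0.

Evaluate the objective at each vertex of the feasible region:
  z(0, 0) = 0
  z(5, 0) = 35
  z(3, 2) = 43  ←
  z(0, 3.5) = 38.5
The maximum is at p = 3, q = 2.

p = 3, q = 2, z = 43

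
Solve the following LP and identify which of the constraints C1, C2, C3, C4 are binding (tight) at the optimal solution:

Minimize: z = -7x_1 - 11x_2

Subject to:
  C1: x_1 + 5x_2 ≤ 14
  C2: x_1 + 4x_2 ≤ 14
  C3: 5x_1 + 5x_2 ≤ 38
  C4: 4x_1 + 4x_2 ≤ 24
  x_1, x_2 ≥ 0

At x_1 = 4, x_2 = 2, compute slack b - a·x for each constraint:
  C1: 14 − 14 = 0  (binding)
  C2: 14 − 12 = 2  (slack)
  C3: 38 − 30 = 8  (slack)
  C4: 24 − 24 = 0  (binding)

Optimal: x_1 = 4, x_2 = 2
Binding: C1, C4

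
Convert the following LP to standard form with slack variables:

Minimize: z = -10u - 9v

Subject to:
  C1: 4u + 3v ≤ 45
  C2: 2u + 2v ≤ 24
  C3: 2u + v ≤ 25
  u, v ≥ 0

min z = -10u - 9v

s.t.
  4u + 3v + s1 = 45
  2u + 2v + s2 = 24
  2u + v + s3 = 25
  u, v, s1, s2, s3 ≥ 0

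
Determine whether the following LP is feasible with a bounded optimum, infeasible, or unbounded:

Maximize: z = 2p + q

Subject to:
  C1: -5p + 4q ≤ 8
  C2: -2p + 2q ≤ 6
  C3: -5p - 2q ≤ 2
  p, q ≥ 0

Unbounded (objective can increase without bound)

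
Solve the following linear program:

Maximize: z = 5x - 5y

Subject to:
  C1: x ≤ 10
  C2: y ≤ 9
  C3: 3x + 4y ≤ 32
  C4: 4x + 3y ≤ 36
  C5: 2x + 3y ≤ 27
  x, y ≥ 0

Evaluate the objective at each vertex of the feasible region:
  z(0, 0) = 0
  z(9, 0) = 45  ←
  z(6.857, 2.857) = 20
  z(0, 8) = -40
The maximum is at x = 9, y = 0.

x = 9, y = 0, z = 45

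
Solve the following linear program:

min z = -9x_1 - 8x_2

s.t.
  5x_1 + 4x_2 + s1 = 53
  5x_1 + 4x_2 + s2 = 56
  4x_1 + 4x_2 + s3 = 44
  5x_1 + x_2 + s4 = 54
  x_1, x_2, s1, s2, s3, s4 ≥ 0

Evaluate the objective at each vertex of the feasible region:
  z(0, 0) = 0
  z(10.6, 0) = -95.4
  z(9, 2) = -97  ←
  z(0, 11) = -88
The minimum is at x_1 = 9, x_2 = 2.

x_1 = 9, x_2 = 2, z = -97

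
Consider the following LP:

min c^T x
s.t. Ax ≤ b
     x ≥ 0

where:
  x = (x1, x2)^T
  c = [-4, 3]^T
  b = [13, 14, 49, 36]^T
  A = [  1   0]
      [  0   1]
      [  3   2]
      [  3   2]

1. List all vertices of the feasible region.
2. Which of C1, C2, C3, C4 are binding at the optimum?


1. (0, 0), (12, 0), (2.667, 14), (0, 14)
2. C4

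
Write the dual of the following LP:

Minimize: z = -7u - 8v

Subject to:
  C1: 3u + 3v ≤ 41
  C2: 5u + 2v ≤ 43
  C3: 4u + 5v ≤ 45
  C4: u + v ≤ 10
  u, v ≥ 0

Primal min cᵀx s.t. Ax ≤ b, x ≥ 0  →  Dual max −bᵀy s.t. Aᵀy ≥ −c, y ≥ 0.

Maximize: z = -41y1 - 43y2 - 45y3 - 10y4

Subject to:
  3y1 + 5y2 + 4y3 + y4 ≥ 7
  3y1 + 2y2 + 5y3 + y4 ≥ 8
  y1, y2, y3, y4 ≥ 0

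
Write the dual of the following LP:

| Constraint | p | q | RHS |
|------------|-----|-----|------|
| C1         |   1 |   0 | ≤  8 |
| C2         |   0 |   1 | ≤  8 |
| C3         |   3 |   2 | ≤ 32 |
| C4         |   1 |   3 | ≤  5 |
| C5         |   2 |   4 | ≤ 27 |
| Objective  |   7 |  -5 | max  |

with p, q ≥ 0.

Primal max cᵀx s.t. Ax ≤ b, x ≥ 0  →  Dual min bᵀy s.t. Aᵀy ≥ c, y ≥ 0.

Minimize: z = 8y1 + 8y2 + 32y3 + 5y4 + 27y5

Subject to:
  y1 + 3y3 + y4 + 2y5 ≥ 7
  y2 + 2y3 + 3y4 + 4y5 ≥ -5
  y1, y2, y3, y4, y5 ≥ 0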